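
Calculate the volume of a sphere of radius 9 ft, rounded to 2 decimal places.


Shape: sphere
Radius r = 9 ft
Formula: V = (4/3) * pi * r^3
r^3 = 729
(4/3) * 729 = 972
V = 972 * pi
V = 3053.63
3053.63 ft^3


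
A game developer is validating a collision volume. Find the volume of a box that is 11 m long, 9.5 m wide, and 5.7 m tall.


Shape: rectangular prism
l = 11 m, w = 9.5 m, h = 5.7 m
Formula: V = l * w * h
V = 11 * 9.5 * 5.7
V = 104.5 * 5.7
V = 595.65
595.65 m^3


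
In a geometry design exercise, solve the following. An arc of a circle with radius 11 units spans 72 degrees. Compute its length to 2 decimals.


Shape: circular arc
Radius r = 11 units, Angle = 72 degrees
Formula: L = (angle/360) * 2 * pi * r
2 * pi * r = 22 * pi
L = (72/360) * 22 * pi
L = 4.4 * pi
L = 13.82
13.82 units


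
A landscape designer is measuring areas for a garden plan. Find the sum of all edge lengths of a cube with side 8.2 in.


Shape: cube
Side s = 8.2 in
A cube has 12 edges, all equal.
Formula: total edge length = 12 * s
Total = 12 * 8.2
Total = 98.4
98.4 in


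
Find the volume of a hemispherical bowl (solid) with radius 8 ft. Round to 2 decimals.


Shape: hemisphere (half of a sphere)
Radius r = 8 ft
Formula: V = (1/2) * (4/3) * pi * r^3 = (2/3) * pi * r^3
r^3 = 512
(2/3) * 512 = 341.333333
V = 341.333333 * pi
V = 1072.33
1072.33 ft^3


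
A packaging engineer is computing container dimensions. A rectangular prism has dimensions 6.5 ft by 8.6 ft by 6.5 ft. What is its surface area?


Shape: rectangular prism
l = 6.5 ft, w = 8.6 ft, h = 6.5 ft
Formula: SA = 2(lw + lh + wh)
lw = 55.9, lh = 42.25, wh = 55.9
lw + lh + wh = 154.05
SA = 2 * 154.05
SA = 308.1
308.1 ft^2


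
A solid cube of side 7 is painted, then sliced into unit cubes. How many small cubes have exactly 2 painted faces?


Large cube: 7 x 7 x 7, cut into unit cubes.
n = 7, so n - 2 = 5
Cubes with 2 painted faces lie along the edges, excluding corners.
A cube has 12 edges; each contributes (n - 2) = 5 such cubes.
Count = 12 * 5 = 60
60 unit cubes


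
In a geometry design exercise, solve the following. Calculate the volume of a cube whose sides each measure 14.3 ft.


Shape: cube
Side s = 14.3 ft
Formula: V = s^3
V = 14.3 * 14.3 * 14.3
V = 204.49 * 14.3
V = 2924.207
2924.207 ft^3


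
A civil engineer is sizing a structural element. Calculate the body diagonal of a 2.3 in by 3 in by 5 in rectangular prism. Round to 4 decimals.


Shape: rectangular box (space diagonal)
l = 2.3 in, w = 3 in, h = 5 in
Visualize: the diagonal of the base, then a right triangle with that diagonal and the height.
Formula: d = sqrt(l^2 + w^2 + h^2)
l^2 + w^2 + h^2 = 5.29 + 9 + 25 = 39.29
d = sqrt(39.29)
d = 6.2682
6.2682 in


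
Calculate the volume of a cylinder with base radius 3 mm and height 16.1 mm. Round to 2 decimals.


Shape: cylinder
Radius r = 3 mm, Height h = 16.1 mm
Formula: V = pi * r^2 * h
r^2 = 9
V = pi * 9 * 16.1
V = 144.9 * pi
V = 455.22
455.22 mm^3


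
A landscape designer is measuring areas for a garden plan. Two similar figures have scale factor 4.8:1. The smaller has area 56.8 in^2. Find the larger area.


Linear scale factor k = 4.8
Original area = 56.8 in^2
Rule: under a linear scaling by k, areas scale by k^2.
k^2 = 4.8^2 = 23.04
New area = 56.8 * 23.04
New area = 1308.672
1308.672 in^2


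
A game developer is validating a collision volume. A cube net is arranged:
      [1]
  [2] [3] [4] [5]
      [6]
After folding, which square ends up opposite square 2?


Net: cross layout. Take square 3 as the base (bottom).
Fold the four squares in the horizontal row up around 3: 2 -> left, 4 -> right, 5 wraps to the top.
Fold 1 and 6 up from 3: 1 -> back, 6 -> front.
Opposite pairs are therefore: (1, 6), (2, 4), (3, 5).
Face 2 is opposite face 4.
face 4


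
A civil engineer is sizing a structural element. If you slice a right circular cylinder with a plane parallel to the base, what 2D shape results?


Solid: right circular cylinder
Cutting plane: parallel to the base
Visualize the intersection of the plane with the solid's surface.
The boundary of the cut region is a circle.
circle


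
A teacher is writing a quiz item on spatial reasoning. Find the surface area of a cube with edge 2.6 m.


Shape: cube
Side s = 2.6 m
A cube has 6 square faces.
Formula: SA = 6 * s^2
s^2 = 6.76
SA = 6 * 6.76
SA = 40.56
40.56 m^2


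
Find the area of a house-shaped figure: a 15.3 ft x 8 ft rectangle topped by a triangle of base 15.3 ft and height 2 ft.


Composite shape: rectangle + triangle
Rectangle area = 15.3 * 8 = 122.4
Triangle area = 0.5 * 15.3 * 2 = 15.3
Total = 122.4 + 15.3
Total = 137.7
137.7 ft^2


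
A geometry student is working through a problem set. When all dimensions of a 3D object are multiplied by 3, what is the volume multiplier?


Linear scale factor k = 3
Rule: under a linear scaling by k, volumes scale by k^3.
k^3 = 3 * 3 * 3
k^3 = 9 * 3
k^3 = 27
Volume scales by a factor of 27.
27 (dimensionless)


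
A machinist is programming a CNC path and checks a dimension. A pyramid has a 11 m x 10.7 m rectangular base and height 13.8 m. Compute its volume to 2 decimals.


Shape: rectangular pyramid
Base: 11 m x 10.7 m, Height h = 13.8 m
Formula: V = (1/3) * base_area * h
base_area = 11 * 10.7 = 117.7
base_area * h = 117.7 * 13.8 = 1624.26
V = 1624.26 / 3
V = 541.42
541.42 m^3


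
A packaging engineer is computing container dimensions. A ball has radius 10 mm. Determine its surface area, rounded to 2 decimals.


Shape: sphere
Radius r = 10 mm
Formula: SA = 4 * pi * r^2
r^2 = 100
SA = 4 * pi * 100
SA = 400 * pi
SA = 1256.64
1256.64 mm^2


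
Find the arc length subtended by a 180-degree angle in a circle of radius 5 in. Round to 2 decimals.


Shape: circular arc
Radius r = 5 in, Angle = 180 degrees
Formula: L = (angle/360) * 2 * pi * r
2 * pi * r = 10 * pi
L = (180/360) * 10 * pi
L = 5 * pi
L = 15.71
15.71 in


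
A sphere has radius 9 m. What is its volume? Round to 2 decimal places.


Shape: sphere
Radius r = 9 m
Formula: V = (4/3) * pi * r^3
r^3 = 729
(4/3) * 729 = 972
V = 972 * pi
V = 3053.63
3053.63 m^3


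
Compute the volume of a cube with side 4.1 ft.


Shape: cube
Side s = 4.1 ft
Formula: V = s^3
V = 4.1 * 4.1 * 4.1
V = 16.81 * 4.1
V = 68.921
68.921 ft^3


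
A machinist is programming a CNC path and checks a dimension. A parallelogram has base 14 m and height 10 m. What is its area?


Shape: parallelogram
Base b = 14 m, Height h = 10 m
Formula: A = b * h
A = 14 * 10
A = 140
140 m^2


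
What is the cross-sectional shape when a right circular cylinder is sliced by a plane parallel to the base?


Solid: right circular cylinder
Cutting plane: parallel to the base
Visualize the intersection of the plane with the solid's surface.
The boundary of the cut region is a circle.
circle


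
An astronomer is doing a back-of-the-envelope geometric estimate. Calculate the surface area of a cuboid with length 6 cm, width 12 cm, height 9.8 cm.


Shape: rectangular prism
l = 6 cm, w = 12 cm, h = 9.8 cm
Formula: SA = 2(lw + lh + wh)
lw = 72, lh = 58.8, wh = 117.6
lw + lh + wh = 248.4
SA = 2 * 248.4
SA = 496.8
496.8 cm^2


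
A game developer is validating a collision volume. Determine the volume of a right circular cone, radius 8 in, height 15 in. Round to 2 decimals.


Shape: cone
Radius r = 8 in, Height h = 15 in
Formula: V = (1/3) * pi * r^2 * h
r^2 = 64
pi * r^2 * h = pi * 64 * 15 = 960 * pi
V = 960 * pi / 3
V = 1005.31
1005.31 in^3


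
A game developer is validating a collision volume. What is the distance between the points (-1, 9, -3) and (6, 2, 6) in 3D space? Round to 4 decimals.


3D distance between two points
P1 = (-1, 9, -3), P2 = (6, 2, 6)
Formula: d = sqrt((x2-x1)^2 + (y2-y1)^2 + (z2-z1)^2)
dx = 6 - -1 = 7
dy = 2 - 9 = -7
dz = 6 - -3 = 9
dx^2 + dy^2 + dz^2 = 49 + 49 + 81 = 179
d = sqrt(179)
d = 13.3791
13.3791 units


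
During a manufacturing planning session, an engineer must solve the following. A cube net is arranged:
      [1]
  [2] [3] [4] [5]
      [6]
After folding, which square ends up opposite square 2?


Net: cross layout. Take square 3 as the base (bottom).
Fold the four squares in the horizontal row up around 3: 2 -> left, 4 -> right, 5 wraps to the top.
Fold 1 and 6 up from 3: 1 -> back, 6 -> front.
Opposite pairs are therefore: (1, 6), (2, 4), (3, 5).
Face 2 is opposite face 4.
face 4


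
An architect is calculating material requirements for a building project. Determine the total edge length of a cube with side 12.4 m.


Shape: cube
Side s = 12.4 m
A cube has 12 edges, all equal.
Formula: total edge length = 12 * s
Total = 12 * 12.4
Total = 148.8
148.8 m


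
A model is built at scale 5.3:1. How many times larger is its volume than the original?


Linear scale factor k = 5.3
Rule: under a linear scaling by k, volumes scale by k^3.
k^3 = 5.3 * 5.3 * 5.3
k^3 = 28.09 * 5.3
k^3 = 148.877
Volume scales by a factor of 148.877.
148.877 (dimensionless)


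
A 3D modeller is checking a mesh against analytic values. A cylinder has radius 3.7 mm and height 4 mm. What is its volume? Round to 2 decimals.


Shape: cylinder
Radius r = 3.7 mm, Height h = 4 mm
Formula: V = pi * r^2 * h
r^2 = 13.69
V = pi * 13.69 * 4
V = 54.76 * pi
V = 172.03
172.03 mm^3


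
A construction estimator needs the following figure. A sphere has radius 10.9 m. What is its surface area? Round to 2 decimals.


Shape: sphere
Radius r = 10.9 m
Formula: SA = 4 * pi * r^2
r^2 = 118.81
SA = 4 * pi * 118.81
SA = 475.24 * pi
SA = 1493.01
1493.01 m^2


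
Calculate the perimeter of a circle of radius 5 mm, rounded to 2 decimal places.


Shape: circle
Radius r = 5 mm
Formula: C = 2 * pi * r
C = 2 * pi * 5
C = 10 * pi
C = 31.42
31.42 mm


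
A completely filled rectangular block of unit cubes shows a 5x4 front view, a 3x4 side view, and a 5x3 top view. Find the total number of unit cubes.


Orthographic views of a solid rectangular block:
Front view 5 x 4 -> length = 5, height = 4
Side view 3 x 4 -> width = 3, height = 4 (consistent)
Top view 5 x 3 -> confirms length = 5, width = 3
The block is 5 x 3 x 4.
Total unit cubes = 5 * 3 * 4 = 60
60 unit cubes


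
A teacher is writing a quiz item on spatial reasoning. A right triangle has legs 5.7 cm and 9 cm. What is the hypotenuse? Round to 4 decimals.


Shape: right triangle
Legs a = 5.7 cm, b = 9 cm
Formula: c = sqrt(a^2 + b^2)
a^2 = 32.49, b^2 = 81
a^2 + b^2 = 113.49
c = sqrt(113.49)
c = 10.6532
10.6532 cm


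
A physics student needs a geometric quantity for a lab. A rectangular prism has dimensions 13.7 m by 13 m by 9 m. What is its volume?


Shape: rectangular prism
l = 13.7 m, w = 13 m, h = 9 m
Formula: V = l * w * h
V = 13.7 * 13 * 9
V = 178.1 * 9
V = 1602.9
1602.9 m^3


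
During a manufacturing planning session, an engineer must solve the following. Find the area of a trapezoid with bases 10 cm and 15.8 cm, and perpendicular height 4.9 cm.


Shape: trapezoid
Parallel sides a = 10 cm, b = 15.8 cm; Height h = 4.9 cm
Formula: A = (a + b) * h / 2
a + b = 10 + 15.8 = 25.8
A = 25.8 * 4.9 / 2
A = 126.42 / 2
A = 63.21
63.21 cm^2


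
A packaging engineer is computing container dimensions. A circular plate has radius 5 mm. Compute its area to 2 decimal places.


Shape: circle
Radius r = 5 mm
Formula: A = pi * r^2
r^2 = 5^2 = 25
A = pi * 25
A = 78.54
78.54 mm^2


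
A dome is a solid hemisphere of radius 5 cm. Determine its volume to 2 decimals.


Shape: hemisphere (half of a sphere)
Radius r = 5 cm
Formula: V = (1/2) * (4/3) * pi * r^3 = (2/3) * pi * r^3
r^3 = 125
(2/3) * 125 = 83.333333
V = 83.333333 * pi
V = 261.8
261.8 cm^3


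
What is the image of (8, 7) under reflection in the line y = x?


Transformation: reflection
Original point: (8, 7)
Rule for reflection over y = x: (x, y) -> (y, x)
Apply: (8, 7) -> (7, 8)
(7, 8)


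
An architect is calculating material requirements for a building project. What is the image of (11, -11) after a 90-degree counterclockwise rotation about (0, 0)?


Transformation: rotation about the origin
Original point: (11, -11)
Rule for 90 deg counterclockwise: (x, y) -> (-y, x)
Apply: (11, -11) -> (11, 11)
(11, 11)


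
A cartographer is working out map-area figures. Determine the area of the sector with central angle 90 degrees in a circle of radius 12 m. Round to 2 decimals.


Shape: circular sector
Radius r = 12 m, Angle = 90 degrees
Formula: A = (angle/360) * pi * r^2
r^2 = 144
Fraction of circle = 90/360
A = (90/360) * pi * 144
A = 36 * pi
A = 113.1
113.1 m^2


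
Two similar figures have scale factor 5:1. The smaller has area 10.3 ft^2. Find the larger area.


Linear scale factor k = 5
Original area = 10.3 ft^2
Rule: under a linear scaling by k, areas scale by k^2.
k^2 = 5^2 = 25
New area = 10.3 * 25
New area = 257.5
257.5 ft^2


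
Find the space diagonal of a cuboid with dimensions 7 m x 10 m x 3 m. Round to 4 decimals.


Shape: rectangular box (space diagonal)
l = 7 m, w = 10 m, h = 3 m
Visualize: the diagonal of the base, then a right triangle with that diagonal and the height.
Formula: d = sqrt(l^2 + w^2 + h^2)
l^2 + w^2 + h^2 = 49 + 100 + 9 = 158
d = sqrt(158)
d = 12.5698
12.5698 m


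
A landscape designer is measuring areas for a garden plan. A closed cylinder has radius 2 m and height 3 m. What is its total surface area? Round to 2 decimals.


Shape: closed cylinder
Radius r = 2 m, Height h = 3 m
Formula: SA = 2*pi*r^2 + 2*pi*r*h = 2*pi*r*(r + h)
r + h = 5
2 * r * (r + h) = 2 * 2 * 5 = 20
SA = 20 * pi
SA = 62.83
62.83 m^2


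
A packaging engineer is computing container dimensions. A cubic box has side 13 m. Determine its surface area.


Shape: cube
Side s = 13 m
A cube has 6 square faces.
Formula: SA = 6 * s^2
s^2 = 169
SA = 6 * 169
SA = 1014
1014 m^2


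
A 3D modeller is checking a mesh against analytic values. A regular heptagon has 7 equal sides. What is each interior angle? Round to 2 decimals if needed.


Shape: regular heptagon (7 sides)
Formula: interior angle = (n - 2) * 180 / n
(n - 2) = 5
(n - 2) * 180 = 900
angle = 900 / 7
angle = 128.57
128.57 degrees


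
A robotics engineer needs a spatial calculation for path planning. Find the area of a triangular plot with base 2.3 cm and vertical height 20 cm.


Shape: triangle
Base b = 2.3 cm, Height h = 20 cm
Formula: A = (1/2) * b * h
A = 0.5 * 2.3 * 20
A = 0.5 * 46
A = 23
23 cm^2


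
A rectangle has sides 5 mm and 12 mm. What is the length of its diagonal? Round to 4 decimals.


Shape: rectangle (diagonal via Pythagoras)
Sides: 5 mm and 12 mm
Formula: d = sqrt(l^2 + w^2)
l^2 = 25, w^2 = 144
l^2 + w^2 = 169
d = sqrt(169)
d = 13.0
13 mm


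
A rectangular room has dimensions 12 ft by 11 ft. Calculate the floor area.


Shape: rectangle
Length l = 12 ft, Width w = 11 ft
Formula: A = l * w
A = 12 * 11
A = 132
132 ft^2


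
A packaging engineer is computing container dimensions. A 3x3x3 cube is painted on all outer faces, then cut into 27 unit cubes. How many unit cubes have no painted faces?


Large cube: 3 x 3 x 3, cut into unit cubes.
n = 3, so n - 2 = 1
Unpainted cubes form the interior (n - 2)^3 block.
(n - 2)^3 = 1^3 = 1
1 unit cubes


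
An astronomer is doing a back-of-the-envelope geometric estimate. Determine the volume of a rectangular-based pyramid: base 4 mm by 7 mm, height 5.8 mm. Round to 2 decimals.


Shape: rectangular pyramid
Base: 4 mm x 7 mm, Height h = 5.8 mm
Formula: V = (1/3) * base_area * h
base_area = 4 * 7 = 28
base_area * h = 28 * 5.8 = 162.4
V = 162.4 / 3
V = 54.13
54.13 mm^3


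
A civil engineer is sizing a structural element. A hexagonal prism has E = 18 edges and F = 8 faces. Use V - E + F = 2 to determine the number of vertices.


Polyhedron: hexagonal prism
Euler's formula for convex polyhedra: V - E + F = 2
Given: E = 18 edges and F = 8 faces
Solve for V:
V = 2 + E - F = 2 + 18 - 8 = 12
12 vertices


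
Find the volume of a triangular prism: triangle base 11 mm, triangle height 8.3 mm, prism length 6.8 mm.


Shape: triangular prism
Triangle base = 11 mm, triangle height = 8.3 mm, prism length L = 6.8 mm
Formula: V = (1/2 * b * h_tri) * L
Cross-section area = 0.5 * 11 * 8.3 = 45.65
V = 45.65 * 6.8
V = 310.42
310.42 mm^3


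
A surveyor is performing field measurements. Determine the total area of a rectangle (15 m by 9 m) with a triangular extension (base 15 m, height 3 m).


Composite shape: rectangle + triangle
Rectangle area = 15 * 9 = 135
Triangle area = 0.5 * 15 * 3 = 22.5
Total = 135 + 22.5
Total = 157.5
157.5 m^2


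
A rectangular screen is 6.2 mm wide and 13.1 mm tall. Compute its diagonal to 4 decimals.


Shape: rectangle (diagonal via Pythagoras)
Sides: 6.2 mm and 13.1 mm
Formula: d = sqrt(l^2 + w^2)
l^2 = 38.44, w^2 = 171.61
l^2 + w^2 = 210.05
d = sqrt(210.05)
d = 14.4931
14.4931 mm


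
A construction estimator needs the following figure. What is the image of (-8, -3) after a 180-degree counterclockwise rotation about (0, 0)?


Transformation: rotation about the origin
Original point: (-8, -3)
Rule for 180 deg: (x, y) -> (-x, -y)
Apply: (-8, -3) -> (8, 3)
(8, 3)


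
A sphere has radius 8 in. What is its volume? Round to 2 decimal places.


Shape: sphere
Radius r = 8 in
Formula: V = (4/3) * pi * r^3
r^3 = 512
(4/3) * 512 = 682.666667
V = 682.666667 * pi
V = 2144.66
2144.66 in^3


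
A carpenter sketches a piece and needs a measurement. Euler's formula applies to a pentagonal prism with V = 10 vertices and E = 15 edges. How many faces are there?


Polyhedron: pentagonal prism
Euler's formula for convex polyhedra: V - E + F = 2
Given: V = 10 vertices and E = 15 edges
Solve for F:
F = 2 + E - V = 2 + 15 - 10 = 7
7 faces


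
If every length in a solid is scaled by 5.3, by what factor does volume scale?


Linear scale factor k = 5.3
Rule: under a linear scaling by k, volumes scale by k^3.
k^3 = 5.3 * 5.3 * 5.3
k^3 = 28.09 * 5.3
k^3 = 148.877
Volume scales by a factor of 148.877.
148.877 (dimensionless)


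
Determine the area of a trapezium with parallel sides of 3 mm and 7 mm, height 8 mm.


Shape: trapezoid
Parallel sides a = 3 mm, b = 7 mm; Height h = 8 mm
Formula: A = (a + b) * h / 2
a + b = 3 + 7 = 10
A = 10 * 8 / 2
A = 80 / 2
A = 40
40 mm^2


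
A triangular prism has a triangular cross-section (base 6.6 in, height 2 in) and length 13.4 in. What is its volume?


Shape: triangular prism
Triangle base = 6.6 in, triangle height = 2 in, prism length L = 13.4 in
Formula: V = (1/2 * b * h_tri) * L
Cross-section area = 0.5 * 6.6 * 2 = 6.6
V = 6.6 * 13.4
V = 88.44
88.44 in^3


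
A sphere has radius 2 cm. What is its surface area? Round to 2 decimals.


Shape: sphere
Radius r = 2 cm
Formula: SA = 4 * pi * r^2
r^2 = 4
SA = 4 * pi * 4
SA = 16 * pi
SA = 50.27
50.27 cm^2


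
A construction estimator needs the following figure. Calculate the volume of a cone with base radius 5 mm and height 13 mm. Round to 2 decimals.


Shape: cone
Radius r = 5 mm, Height h = 13 mm
Formula: V = (1/3) * pi * r^2 * h
r^2 = 25
pi * r^2 * h = pi * 25 * 13 = 325 * pi
V = 325 * pi / 3
V = 340.34
340.34 mm^3


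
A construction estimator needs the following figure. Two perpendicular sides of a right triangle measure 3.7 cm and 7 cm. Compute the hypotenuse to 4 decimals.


Shape: right triangle
Legs a = 3.7 cm, b = 7 cm
Formula: c = sqrt(a^2 + b^2)
a^2 = 13.69, b^2 = 49
a^2 + b^2 = 62.69
c = sqrt(62.69)
c = 7.9177
7.9177 cm


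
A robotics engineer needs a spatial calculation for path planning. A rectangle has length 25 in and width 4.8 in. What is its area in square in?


Shape: rectangle
Length l = 25 in, Width w = 4.8 in
Formula: A = l * w
A = 25 * 4.8
A = 120
120 in^2


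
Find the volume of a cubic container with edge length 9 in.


Shape: cube
Side s = 9 in
Formula: V = s^3
V = 9 * 9 * 9
V = 81 * 9
V = 729
729 in^3


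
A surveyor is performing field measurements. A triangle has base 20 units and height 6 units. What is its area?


Shape: triangle
Base b = 20 units, Height h = 6 units
Formula: A = (1/2) * b * h
A = 0.5 * 20 * 6
A = 0.5 * 120
A = 60
60 units^2


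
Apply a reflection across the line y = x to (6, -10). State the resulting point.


Transformation: reflection
Original point: (6, -10)
Rule for reflection over y = x: (x, y) -> (y, x)
Apply: (6, -10) -> (-10, 6)
(-10, 6)


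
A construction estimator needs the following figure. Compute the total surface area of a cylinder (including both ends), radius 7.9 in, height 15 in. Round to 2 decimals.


Shape: closed cylinder
Radius r = 7.9 in, Height h = 15 in
Formula: SA = 2*pi*r^2 + 2*pi*r*h = 2*pi*r*(r + h)
r + h = 22.9
2 * r * (r + h) = 2 * 7.9 * 22.9 = 361.82
SA = 361.82 * pi
SA = 1136.69
1136.69 in^2


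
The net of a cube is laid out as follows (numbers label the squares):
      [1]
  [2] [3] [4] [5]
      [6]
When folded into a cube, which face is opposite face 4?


Net: cross layout. Take square 3 as the base (bottom).
Fold the four squares in the horizontal row up around 3: 2 -> left, 4 -> right, 5 wraps to the top.
Fold 1 and 6 up from 3: 1 -> back, 6 -> front.
Opposite pairs are therefore: (1, 6), (2, 4), (3, 5).
Face 4 is opposite face 2.
face 2


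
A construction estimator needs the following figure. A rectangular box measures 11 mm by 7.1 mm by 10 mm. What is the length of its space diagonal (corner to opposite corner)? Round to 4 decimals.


Shape: rectangular box (space diagonal)
l = 11 mm, w = 7.1 mm, h = 10 mm
Visualize: the diagonal of the base, then a right triangle with that diagonal and the height.
Formula: d = sqrt(l^2 + w^2 + h^2)
l^2 + w^2 + h^2 = 121 + 50.41 + 100 = 271.41
d = sqrt(271.41)
d = 16.4745
16.4745 mm


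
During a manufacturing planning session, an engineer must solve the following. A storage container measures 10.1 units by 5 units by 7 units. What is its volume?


Shape: rectangular prism
l = 10.1 units, w = 5 units, h = 7 units
Formula: V = l * w * h
V = 10.1 * 5 * 7
V = 50.5 * 7
V = 353.5
353.5 units^3


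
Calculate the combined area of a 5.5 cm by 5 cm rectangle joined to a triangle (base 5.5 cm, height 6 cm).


Composite shape: rectangle + triangle
Rectangle area = 5.5 * 5 = 27.5
Triangle area = 0.5 * 5.5 * 6 = 16.5
Total = 27.5 + 16.5
Total = 44
44 cm^2


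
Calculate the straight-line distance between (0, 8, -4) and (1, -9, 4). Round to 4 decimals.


3D distance between two points
P1 = (0, 8, -4), P2 = (1, -9, 4)
Formula: d = sqrt((x2-x1)^2 + (y2-y1)^2 + (z2-z1)^2)
dx = 1 - 0 = 1
dy = -9 - 8 = -17
dz = 4 - -4 = 8
dx^2 + dy^2 + dz^2 = 1 + 289 + 64 = 354
d = sqrt(354)
d = 18.8149
18.8149 units


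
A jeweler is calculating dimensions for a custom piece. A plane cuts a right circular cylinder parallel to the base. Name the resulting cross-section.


Solid: right circular cylinder
Cutting plane: parallel to the base
Visualize the intersection of the plane with the solid's surface.
The boundary of the cut region is a circle.
circle


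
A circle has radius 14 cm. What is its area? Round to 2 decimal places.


Shape: circle
Radius r = 14 cm
Formula: A = pi * r^2
r^2 = 14^2 = 196
A = pi * 196
A = 615.75
615.75 cm^2


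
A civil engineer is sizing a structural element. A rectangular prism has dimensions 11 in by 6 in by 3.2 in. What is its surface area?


Shape: rectangular prism
l = 11 in, w = 6 in, h = 3.2 in
Formula: SA = 2(lw + lh + wh)
lw = 66, lh = 35.2, wh = 19.2
lw + lh + wh = 120.4
SA = 2 * 120.4
SA = 240.8
240.8 in^2


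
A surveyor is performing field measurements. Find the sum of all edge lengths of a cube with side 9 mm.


Shape: cube
Side s = 9 mm
A cube has 12 edges, all equal.
Formula: total edge length = 12 * s
Total = 12 * 9
Total = 108
108 mm


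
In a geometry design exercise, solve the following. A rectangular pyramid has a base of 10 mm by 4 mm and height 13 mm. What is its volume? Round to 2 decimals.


Shape: rectangular pyramid
Base: 10 mm x 4 mm, Height h = 13 mm
Formula: V = (1/3) * base_area * h
base_area = 10 * 4 = 40
base_area * h = 40 * 13 = 520
V = 520 / 3
V = 173.33
173.33 mm^3


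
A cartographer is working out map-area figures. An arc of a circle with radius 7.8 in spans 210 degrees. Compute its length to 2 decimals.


Shape: circular arc
Radius r = 7.8 in, Angle = 210 degrees
Formula: L = (angle/360) * 2 * pi * r
2 * pi * r = 15.6 * pi
L = (210/360) * 15.6 * pi
L = 9.1 * pi
L = 28.59
28.59 in


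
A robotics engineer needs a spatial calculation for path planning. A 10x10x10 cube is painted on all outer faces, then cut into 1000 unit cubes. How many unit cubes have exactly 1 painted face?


Large cube: 10 x 10 x 10, cut into unit cubes.
n = 10, so n - 2 = 8
Cubes with 1 painted face lie in the interior of each face.
A cube has 6 faces; each contributes (n - 2)^2 = 64 such cubes.
Count = 6 * 64 = 384
384 unit cubes


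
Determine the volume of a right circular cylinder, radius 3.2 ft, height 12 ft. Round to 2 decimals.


Shape: cylinder
Radius r = 3.2 ft, Height h = 12 ft
Formula: V = pi * r^2 * h
r^2 = 10.24
V = pi * 10.24 * 12
V = 122.88 * pi
V = 386.04
386.04 ft^3


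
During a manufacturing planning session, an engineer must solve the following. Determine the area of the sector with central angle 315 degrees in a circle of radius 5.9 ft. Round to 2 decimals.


Shape: circular sector
Radius r = 5.9 ft, Angle = 315 degrees
Formula: A = (angle/360) * pi * r^2
r^2 = 34.81
Fraction of circle = 315/360
A = (315/360) * pi * 34.81
A = 30.45875 * pi
A = 95.69
95.69 ft^2


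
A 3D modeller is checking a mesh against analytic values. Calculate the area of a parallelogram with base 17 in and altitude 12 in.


Shape: parallelogram
Base b = 17 in, Height h = 12 in
Formula: A = b * h
A = 17 * 12
A = 204
204 in^2


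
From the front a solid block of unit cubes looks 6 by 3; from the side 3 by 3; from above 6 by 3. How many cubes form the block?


Orthographic views of a solid rectangular block:
Front view 6 x 3 -> length = 6, height = 3
Side view 3 x 3 -> width = 3, height = 3 (consistent)
Top view 6 x 3 -> confirms length = 6, width = 3
The block is 6 x 3 x 3.
Total unit cubes = 6 * 3 * 3 = 54
54 unit cubes


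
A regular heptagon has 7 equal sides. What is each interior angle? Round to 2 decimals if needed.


Shape: regular heptagon (7 sides)
Formula: interior angle = (n - 2) * 180 / n
(n - 2) = 5
(n - 2) * 180 = 900
angle = 900 / 7
angle = 128.57
128.57 degrees


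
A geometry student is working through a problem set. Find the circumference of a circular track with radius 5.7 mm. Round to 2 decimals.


Shape: circle
Radius r = 5.7 mm
Formula: C = 2 * pi * r
C = 2 * pi * 5.7
C = 11.4 * pi
C = 35.81
35.81 mm


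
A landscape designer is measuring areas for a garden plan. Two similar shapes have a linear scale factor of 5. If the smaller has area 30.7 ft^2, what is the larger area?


Linear scale factor k = 5
Original area = 30.7 ft^2
Rule: under a linear scaling by k, areas scale by k^2.
k^2 = 5^2 = 25
New area = 30.7 * 25
New area = 767.5
767.5 ft^2


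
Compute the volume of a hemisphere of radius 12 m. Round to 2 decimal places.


Shape: hemisphere (half of a sphere)
Radius r = 12 m
Formula: V = (1/2) * (4/3) * pi * r^3 = (2/3) * pi * r^3
r^3 = 1728
(2/3) * 1728 = 1152
V = 1152 * pi
V = 3619.11
3619.11 m^3


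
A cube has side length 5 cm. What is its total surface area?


Shape: cube
Side s = 5 cm
A cube has 6 square faces.
Formula: SA = 6 * s^2
s^2 = 25
SA = 6 * 25
SA = 150
150 cm^2


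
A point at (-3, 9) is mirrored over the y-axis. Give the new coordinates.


Transformation: reflection
Original point: (-3, 9)
Rule for reflection over the y-axis: (x, y) -> (-x, y)
Apply: (-3, 9) -> (3, 9)
(3, 9)


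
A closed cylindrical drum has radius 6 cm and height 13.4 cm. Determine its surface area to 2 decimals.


Shape: closed cylinder
Radius r = 6 cm, Height h = 13.4 cm
Formula: SA = 2*pi*r^2 + 2*pi*r*h = 2*pi*r*(r + h)
r + h = 19.4
2 * r * (r + h) = 2 * 6 * 19.4 = 232.8
SA = 232.8 * pi
SA = 731.36
731.36 cm^2


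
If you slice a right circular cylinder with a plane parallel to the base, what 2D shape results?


Solid: right circular cylinder
Cutting plane: parallel to the base
Visualize the intersection of the plane with the solid's surface.
The boundary of the cut region is a circle.
circle


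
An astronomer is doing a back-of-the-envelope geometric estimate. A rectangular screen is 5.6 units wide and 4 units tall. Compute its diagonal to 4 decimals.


Shape: rectangle (diagonal via Pythagoras)
Sides: 5.6 units and 4 units
Formula: d = sqrt(l^2 + w^2)
l^2 = 31.36, w^2 = 16
l^2 + w^2 = 47.36
d = sqrt(47.36)
d = 6.8819
6.8819 units


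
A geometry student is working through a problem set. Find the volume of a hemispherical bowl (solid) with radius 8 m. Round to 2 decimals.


Shape: hemisphere (half of a sphere)
Radius r = 8 m
Formula: V = (1/2) * (4/3) * pi * r^3 = (2/3) * pi * r^3
r^3 = 512
(2/3) * 512 = 341.333333
V = 341.333333 * pi
V = 1072.33
1072.33 m^3


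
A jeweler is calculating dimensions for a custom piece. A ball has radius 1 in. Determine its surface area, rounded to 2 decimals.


Shape: sphere
Radius r = 1 in
Formula: SA = 4 * pi * r^2
r^2 = 1
SA = 4 * pi * 1
SA = 4 * pi
SA = 12.57
12.57 in^2


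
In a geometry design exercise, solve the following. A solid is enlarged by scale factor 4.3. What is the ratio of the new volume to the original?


Linear scale factor k = 4.3
Rule: under a linear scaling by k, volumes scale by k^3.
k^3 = 4.3 * 4.3 * 4.3
k^3 = 18.49 * 4.3
k^3 = 79.507
Volume scales by a factor of 79.507.
79.507 (dimensionless)


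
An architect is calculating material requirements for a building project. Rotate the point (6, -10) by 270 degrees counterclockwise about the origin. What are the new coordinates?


Transformation: rotation about the origin
Original point: (6, -10)
Rule for 270 deg counterclockwise: (x, y) -> (y, -x)
Apply: (6, -10) -> (-10, -6)
(-10, -6)


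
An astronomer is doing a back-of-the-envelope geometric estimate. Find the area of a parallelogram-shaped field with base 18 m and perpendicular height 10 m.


Shape: parallelogram
Base b = 18 m, Height h = 10 m
Formula: A = b * h
A = 18 * 10
A = 180
180 m^2


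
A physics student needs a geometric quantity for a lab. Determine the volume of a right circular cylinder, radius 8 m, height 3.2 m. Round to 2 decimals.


Shape: cylinder
Radius r = 8 m, Height h = 3.2 m
Formula: V = pi * r^2 * h
r^2 = 64
V = pi * 64 * 3.2
V = 204.8 * pi
V = 643.4
643.4 m^3


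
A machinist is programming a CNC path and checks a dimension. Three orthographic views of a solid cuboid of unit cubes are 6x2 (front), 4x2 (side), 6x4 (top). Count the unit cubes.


Orthographic views of a solid rectangular block:
Front view 6 x 2 -> length = 6, height = 2
Side view 4 x 2 -> width = 4, height = 2 (consistent)
Top view 6 x 4 -> confirms length = 6, width = 4
The block is 6 x 4 x 2.
Total unit cubes = 6 * 4 * 2 = 48
48 unit cubes


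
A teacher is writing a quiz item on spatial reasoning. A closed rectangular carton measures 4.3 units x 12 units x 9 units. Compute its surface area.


Shape: rectangular prism
l = 4.3 units, w = 12 units, h = 9 units
Formula: SA = 2(lw + lh + wh)
lw = 51.6, lh = 38.7, wh = 108
lw + lh + wh = 198.3
SA = 2 * 198.3
SA = 396.6
396.6 units^2


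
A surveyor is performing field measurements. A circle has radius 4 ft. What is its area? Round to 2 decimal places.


Shape: circle
Radius r = 4 ft
Formula: A = pi * r^2
r^2 = 4^2 = 16
A = pi * 16
A = 50.27
50.27 ft^2


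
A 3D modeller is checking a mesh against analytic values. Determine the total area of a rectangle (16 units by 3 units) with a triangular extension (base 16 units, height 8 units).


Composite shape: rectangle + triangle
Rectangle area = 16 * 3 = 48
Triangle area = 0.5 * 16 * 8 = 64
Total = 48 + 64
Total = 112
112 units^2


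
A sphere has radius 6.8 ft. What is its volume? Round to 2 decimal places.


Shape: sphere
Radius r = 6.8 ft
Formula: V = (4/3) * pi * r^3
r^3 = 314.432
(4/3) * 314.432 = 419.242667
V = 419.242667 * pi
V = 1317.09
1317.09 ft^3


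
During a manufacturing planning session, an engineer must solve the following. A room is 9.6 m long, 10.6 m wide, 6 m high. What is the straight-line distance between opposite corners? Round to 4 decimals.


Shape: rectangular box (space diagonal)
l = 9.6 m, w = 10.6 m, h = 6 m
Visualize: the diagonal of the base, then a right triangle with that diagonal and the height.
Formula: d = sqrt(l^2 + w^2 + h^2)
l^2 + w^2 + h^2 = 92.16 + 112.36 + 36 = 240.52
d = sqrt(240.52)
d = 15.5087
15.5087 m


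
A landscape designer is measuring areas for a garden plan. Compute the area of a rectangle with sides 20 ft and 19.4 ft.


Shape: rectangle
Length l = 20 ft, Width w = 19.4 ft
Formula: A = l * w
A = 20 * 19.4
A = 388
388 ft^2


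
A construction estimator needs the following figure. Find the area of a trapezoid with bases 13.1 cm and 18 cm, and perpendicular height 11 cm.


Shape: trapezoid
Parallel sides a = 13.1 cm, b = 18 cm; Height h = 11 cm
Formula: A = (a + b) * h / 2
a + b = 13.1 + 18 = 31.1
A = 31.1 * 11 / 2
A = 342.1 / 2
A = 171.05
171.05 cm^2


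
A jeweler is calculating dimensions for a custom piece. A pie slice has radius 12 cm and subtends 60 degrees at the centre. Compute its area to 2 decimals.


Shape: circular sector
Radius r = 12 cm, Angle = 60 degrees
Formula: A = (angle/360) * pi * r^2
r^2 = 144
Fraction of circle = 60/360
A = (60/360) * pi * 144
A = 24 * pi
A = 75.4
75.4 cm^2


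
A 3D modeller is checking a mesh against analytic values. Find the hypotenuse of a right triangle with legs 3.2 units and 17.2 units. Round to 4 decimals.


Shape: right triangle
Legs a = 3.2 units, b = 17.2 units
Formula: c = sqrt(a^2 + b^2)
a^2 = 10.24, b^2 = 295.84
a^2 + b^2 = 306.08
c = sqrt(306.08)
c = 17.4951
17.4951 units


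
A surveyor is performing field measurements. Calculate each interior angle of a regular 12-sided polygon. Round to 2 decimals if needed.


Shape: regular dodecagon (12 sides)
Formula: interior angle = (n - 2) * 180 / n
(n - 2) = 10
(n - 2) * 180 = 1800
angle = 1800 / 12
angle = 150
150 degrees


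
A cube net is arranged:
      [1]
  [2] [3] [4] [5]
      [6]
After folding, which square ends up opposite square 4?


Net: cross layout. Take square 3 as the base (bottom).
Fold the four squares in the horizontal row up around 3: 2 -> left, 4 -> right, 5 wraps to the top.
Fold 1 and 6 up from 3: 1 -> back, 6 -> front.
Opposite pairs are therefore: (1, 6), (2, 4), (3, 5).
Face 4 is opposite face 2.
face 2


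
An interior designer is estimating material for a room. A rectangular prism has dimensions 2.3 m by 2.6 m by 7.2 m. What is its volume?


Shape: rectangular prism
l = 2.3 m, w = 2.6 m, h = 7.2 m
Formula: V = l * w * h
V = 2.3 * 2.6 * 7.2
V = 5.98 * 7.2
V = 43.056
43.056 m^3


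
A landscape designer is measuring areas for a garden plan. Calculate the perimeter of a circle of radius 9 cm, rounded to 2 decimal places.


Shape: circle
Radius r = 9 cm
Formula: C = 2 * pi * r
C = 2 * pi * 9
C = 18 * pi
C = 56.55
56.55 cm


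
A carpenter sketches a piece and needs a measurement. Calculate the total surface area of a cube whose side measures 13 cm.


Shape: cube
Side s = 13 cm
A cube has 6 square faces.
Formula: SA = 6 * s^2
s^2 = 169
SA = 6 * 169
SA = 1014
1014 cm^2


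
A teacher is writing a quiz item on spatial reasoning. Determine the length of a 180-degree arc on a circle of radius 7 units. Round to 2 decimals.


Shape: circular arc
Radius r = 7 units, Angle = 180 degrees
Formula: L = (angle/360) * 2 * pi * r
2 * pi * r = 14 * pi
L = (180/360) * 14 * pi
L = 7 * pi
L = 21.99
21.99 units


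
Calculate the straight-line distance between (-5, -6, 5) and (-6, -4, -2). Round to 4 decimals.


3D distance between two points
P1 = (-5, -6, 5), P2 = (-6, -4, -2)
Formula: d = sqrt((x2-x1)^2 + (y2-y1)^2 + (z2-z1)^2)
dx = -6 - -5 = -1
dy = -4 - -6 = 2
dz = -2 - 5 = -7
dx^2 + dy^2 + dz^2 = 1 + 4 + 49 = 54
d = sqrt(54)
d = 7.3485
7.3485 units


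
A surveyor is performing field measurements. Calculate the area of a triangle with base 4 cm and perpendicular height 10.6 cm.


Shape: triangle
Base b = 4 cm, Height h = 10.6 cm
Formula: A = (1/2) * b * h
A = 0.5 * 4 * 10.6
A = 0.5 * 42.4
A = 21.2
21.2 cm^2


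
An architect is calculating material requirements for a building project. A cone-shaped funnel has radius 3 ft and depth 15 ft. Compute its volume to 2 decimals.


Shape: cone
Radius r = 3 ft, Height h = 15 ft
Formula: V = (1/3) * pi * r^2 * h
r^2 = 9
pi * r^2 * h = pi * 9 * 15 = 135 * pi
V = 135 * pi / 3
V = 141.37
141.37 ft^3


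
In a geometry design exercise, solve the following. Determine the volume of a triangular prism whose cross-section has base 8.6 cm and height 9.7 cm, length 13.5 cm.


Shape: triangular prism
Triangle base = 8.6 cm, triangle height = 9.7 cm, prism length L = 13.5 cm
Formula: V = (1/2 * b * h_tri) * L
Cross-section area = 0.5 * 8.6 * 9.7 = 41.71
V = 41.71 * 13.5
V = 563.085
563.085 cm^3


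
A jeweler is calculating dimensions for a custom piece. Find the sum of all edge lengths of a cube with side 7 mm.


Shape: cube
Side s = 7 mm
A cube has 12 edges, all equal.
Formula: total edge length = 12 * s
Total = 12 * 7
Total = 84
84 mm


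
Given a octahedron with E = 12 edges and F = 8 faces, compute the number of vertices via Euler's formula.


Polyhedron: octahedron
Euler's formula for convex polyhedra: V - E + F = 2
Given: E = 12 edges and F = 8 faces
Solve for V:
V = 2 + E - F = 2 + 12 - 8 = 6
6 vertices


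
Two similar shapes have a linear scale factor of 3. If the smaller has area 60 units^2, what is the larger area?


Linear scale factor k = 3
Original area = 60 units^2
Rule: under a linear scaling by k, areas scale by k^2.
k^2 = 3^2 = 9
New area = 60 * 9
New area = 540
540 units^2


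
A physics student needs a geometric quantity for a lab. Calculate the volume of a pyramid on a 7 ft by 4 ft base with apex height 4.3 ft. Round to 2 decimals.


Shape: rectangular pyramid
Base: 7 ft x 4 ft, Height h = 4.3 ft
Formula: V = (1/3) * base_area * h
base_area = 7 * 4 = 28
base_area * h = 28 * 4.3 = 120.4
V = 120.4 / 3
V = 40.13
40.13 ft^3


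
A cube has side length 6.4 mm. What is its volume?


Shape: cube
Side s = 6.4 mm
Formula: V = s^3
V = 6.4 * 6.4 * 6.4
V = 40.96 * 6.4
V = 262.144
262.144 mm^3


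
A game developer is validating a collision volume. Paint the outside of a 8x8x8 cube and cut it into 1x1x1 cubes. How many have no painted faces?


Large cube: 8 x 8 x 8, cut into unit cubes.
n = 8, so n - 2 = 6
Unpainted cubes form the interior (n - 2)^3 block.
(n - 2)^3 = 6^3 = 216
216 unit cubes


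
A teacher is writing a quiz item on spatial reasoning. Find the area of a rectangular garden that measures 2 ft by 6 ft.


Shape: rectangle
Length l = 2 ft, Width w = 6 ft
Formula: A = l * w
A = 2 * 6
A = 12
12 ft^2


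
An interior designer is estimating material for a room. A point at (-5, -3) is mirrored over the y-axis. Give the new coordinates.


Transformation: reflection
Original point: (-5, -3)
Rule for reflection over the y-axis: (x, y) -> (-x, y)
Apply: (-5, -3) -> (5, -3)
(5, -3)


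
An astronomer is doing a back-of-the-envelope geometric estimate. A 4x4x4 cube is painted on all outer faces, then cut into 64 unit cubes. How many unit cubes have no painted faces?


Large cube: 4 x 4 x 4, cut into unit cubes.
n = 4, so n - 2 = 2
Unpainted cubes form the interior (n - 2)^3 block.
(n - 2)^3 = 2^3 = 8
8 unit cubes


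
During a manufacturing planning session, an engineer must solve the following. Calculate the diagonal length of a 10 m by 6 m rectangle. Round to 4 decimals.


Shape: rectangle (diagonal via Pythagoras)
Sides: 10 m and 6 m
Formula: d = sqrt(l^2 + w^2)
l^2 = 100, w^2 = 36
l^2 + w^2 = 136
d = sqrt(136)
d = 11.6619
11.6619 m
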